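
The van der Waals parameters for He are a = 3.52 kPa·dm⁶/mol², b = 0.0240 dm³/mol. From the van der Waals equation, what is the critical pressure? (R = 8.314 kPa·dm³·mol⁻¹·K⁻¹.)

For a van der Waals gas, P_c = a/(27b²).
P_c = 3.52/(27×(0.0240)²) = 3.52/0.015552 = 226.3 kPa

P_c ≈ 226.3 kPa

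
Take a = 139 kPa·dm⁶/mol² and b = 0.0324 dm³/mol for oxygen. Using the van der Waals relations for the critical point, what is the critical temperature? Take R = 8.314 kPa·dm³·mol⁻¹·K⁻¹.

For a van der Waals gas, T_c = 8a/(27Rb).
T_c = 8×139/(27×8.314×0.0324) = 1112.0/7.2731 = 152.9 K

T_c ≈ 152.9 K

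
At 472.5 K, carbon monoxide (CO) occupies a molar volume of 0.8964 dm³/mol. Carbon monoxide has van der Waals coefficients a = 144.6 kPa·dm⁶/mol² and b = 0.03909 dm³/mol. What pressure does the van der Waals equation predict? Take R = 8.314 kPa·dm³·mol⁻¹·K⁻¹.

P = RT/(V_m − b) − a/V_m²
RT/(V_m − b) = (8.314)(472.5)/(0.8964 − 0.03909) = 3928.4/0.85731 = 4582.2 kPa
a/V_m² = 144.6/(0.8964)² = 179.96 kPa
P = 4582.2 − 179.96 = 4402 kPa

P ≈ 4402 kPa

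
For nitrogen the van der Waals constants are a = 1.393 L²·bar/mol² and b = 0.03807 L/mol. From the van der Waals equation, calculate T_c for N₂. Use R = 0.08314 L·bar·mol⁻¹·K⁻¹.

T_c ≈ 130.4 K

For a van der Waals gas, T_c = 8a/(27Rb).
T_c = 8×1.393/(27×0.08314×0.03807) = 11.144/0.085459 = 130.4 K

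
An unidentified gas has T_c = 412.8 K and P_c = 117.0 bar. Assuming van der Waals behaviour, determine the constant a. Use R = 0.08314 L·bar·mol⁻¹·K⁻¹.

a ≈ 4.247 L²·bar/mol²

From T_c = 8a/(27Rb) and P_c = a/(27b²): a = 27 R² T_c²/(64 P_c).
a = 27×(0.08314)²×(412.8)²/(64×117.0) = 31803/7488.0 = 4.247 L²·bar/mol²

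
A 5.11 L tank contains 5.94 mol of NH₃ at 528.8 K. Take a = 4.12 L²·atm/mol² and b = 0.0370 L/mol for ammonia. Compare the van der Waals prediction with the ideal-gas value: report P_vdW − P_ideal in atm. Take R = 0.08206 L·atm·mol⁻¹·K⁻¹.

Ideal: P_ideal = nRT/V = (5.94)(0.08206)(528.8)/5.11 = 50.4416 atm
vdW: P = nRT/(V − nb) − a n²/V² = 257.756/4.89022 − 145.368/26.1121 = 52.7085 − 5.56707 = 47.1414 atm
ΔP = 47.1414 − 50.4416 = -3.300 atm

ΔP ≈ -3.300 atm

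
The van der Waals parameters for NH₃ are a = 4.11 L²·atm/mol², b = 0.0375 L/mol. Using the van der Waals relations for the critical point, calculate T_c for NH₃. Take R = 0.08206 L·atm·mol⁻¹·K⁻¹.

T_c ≈ 395.7 K

For a van der Waals gas, T_c = 8a/(27Rb).
T_c = 8×4.11/(27×0.08206×0.0375) = 32.880/0.083086 = 395.7 K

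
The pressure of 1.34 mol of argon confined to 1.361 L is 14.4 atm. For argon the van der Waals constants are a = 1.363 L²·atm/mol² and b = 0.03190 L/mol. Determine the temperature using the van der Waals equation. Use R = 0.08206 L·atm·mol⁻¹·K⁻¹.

T = (P + a n²/V²)(V − nb)/(nR)
P + a n²/V² = 14.4 + (1.363)(1.34)²/(1.361)² = 15.721 atm
V − nb = 1.361 − (1.34)(0.03190) = 1.3183 L
T = (15.721)(1.3183)/((1.34)(0.08206)) = 188.5 K

T ≈ 188.5 K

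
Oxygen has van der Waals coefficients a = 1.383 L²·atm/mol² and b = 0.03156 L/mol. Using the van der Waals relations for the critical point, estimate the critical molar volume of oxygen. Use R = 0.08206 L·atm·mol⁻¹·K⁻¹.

V_m,c ≈ 0.09468 L/mol

For a van der Waals gas, V_m,c = 3b.
V_m,c = 3×0.03156 = 0.09468 L/mol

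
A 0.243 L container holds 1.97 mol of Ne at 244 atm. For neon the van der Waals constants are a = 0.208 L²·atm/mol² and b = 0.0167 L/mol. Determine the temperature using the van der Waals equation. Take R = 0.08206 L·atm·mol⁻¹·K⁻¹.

T ≈ 334.9 K

T = (P + a n²/V²)(V − nb)/(nR)
P + a n²/V² = 244 + (0.208)(1.97)²/(0.243)² = 257.67 atm
V − nb = 0.243 − (1.97)(0.0167) = 0.21010 L
T = (257.67)(0.21010)/((1.97)(0.08206)) = 334.9 K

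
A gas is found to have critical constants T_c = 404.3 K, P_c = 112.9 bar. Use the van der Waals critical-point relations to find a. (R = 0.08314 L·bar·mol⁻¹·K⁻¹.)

From T_c = 8a/(27Rb) and P_c = a/(27b²): a = 27 R² T_c²/(64 P_c).
a = 27×(0.08314)²×(404.3)²/(64×112.9) = 30506/7225.6 = 4.222 L²·bar/mol²

a ≈ 4.222 L²·bar/mol²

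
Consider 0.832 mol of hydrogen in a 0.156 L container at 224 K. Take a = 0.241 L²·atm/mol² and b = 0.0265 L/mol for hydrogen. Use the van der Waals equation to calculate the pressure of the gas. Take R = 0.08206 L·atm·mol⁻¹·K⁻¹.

P ≈ 107.3 atm

P = nRT/(V − nb) − a n²/V²
nRT/(V − nb) = (0.832)(0.08206)(224)/(0.156 − 0.832×0.0265) = 15.293/0.13395 = 114.17 atm
a n²/V² = (0.241)(0.832)²/(0.156)² = 6.8551 atm
P = 114.17 − 6.8551 = 107.3 atm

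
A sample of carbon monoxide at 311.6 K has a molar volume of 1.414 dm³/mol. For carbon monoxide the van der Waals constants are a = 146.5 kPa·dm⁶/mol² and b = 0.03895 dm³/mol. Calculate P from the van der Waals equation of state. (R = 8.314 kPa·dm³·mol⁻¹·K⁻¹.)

P ≈ 1811 kPa

P = RT/(V_m − b) − a/V_m²
RT/(V_m − b) = (8.314)(311.6)/(1.414 − 0.03895) = 2590.6/1.3751 = 1883.9 kPa
a/V_m² = 146.5/(1.414)² = 73.272 kPa
P = 1883.9 − 73.272 = 1811 kPa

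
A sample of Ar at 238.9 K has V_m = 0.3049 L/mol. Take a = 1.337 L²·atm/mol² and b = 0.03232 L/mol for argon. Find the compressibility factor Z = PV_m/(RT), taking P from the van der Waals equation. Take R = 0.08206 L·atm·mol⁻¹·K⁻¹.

Z ≈ 0.8949

P = RT/(V_m − b) − a/V_m² = (0.08206)(238.9)/(0.3049 − 0.03232) − 1.337/(0.3049)²
  = 19.604/0.27258 − 14.382 = 71.920 − 14.382 = 57.538 atm
Z = PV_m/(RT) = (57.538)(0.3049)/((0.08206)(238.9)) = 17.543/19.604 = 0.8949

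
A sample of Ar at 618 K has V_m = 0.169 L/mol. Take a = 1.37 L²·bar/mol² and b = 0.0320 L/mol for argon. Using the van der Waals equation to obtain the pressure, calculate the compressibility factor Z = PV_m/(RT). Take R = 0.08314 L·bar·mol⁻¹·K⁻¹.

P = RT/(V_m − b) − a/V_m² = (0.08314)(618)/(0.169 − 0.0320) − 1.37/(0.169)²
  = 51.381/0.13700 − 47.968 = 375.04 − 47.968 = 327.07 bar
Z = PV_m/(RT) = (327.07)(0.169)/((0.08314)(618)) = 55.275/51.381 = 1.076

Z ≈ 1.076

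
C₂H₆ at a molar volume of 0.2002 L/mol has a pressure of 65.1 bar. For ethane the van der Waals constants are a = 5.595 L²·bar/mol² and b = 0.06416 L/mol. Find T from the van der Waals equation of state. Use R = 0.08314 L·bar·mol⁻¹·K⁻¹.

T ≈ 334.9 K

T = (P + a/V_m²)(V_m − b)/R
P + a/V_m² = 65.1 + 5.595/(0.2002)² = 204.70 bar
V_m − b = 0.2002 − 0.06416 = 0.13604 L/mol
T = (204.70)(0.13604)/0.08314 = 334.9 K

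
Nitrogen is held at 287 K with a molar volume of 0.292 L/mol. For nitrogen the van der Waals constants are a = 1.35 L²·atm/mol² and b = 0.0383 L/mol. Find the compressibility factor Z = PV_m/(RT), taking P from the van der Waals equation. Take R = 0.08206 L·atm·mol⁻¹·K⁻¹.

P = RT/(V_m − b) − a/V_m² = (0.08206)(287)/(0.292 − 0.0383) − 1.35/(0.292)²
  = 23.551/0.25370 − 15.833 = 92.830 − 15.833 = 76.997 atm
Z = PV_m/(RT) = (76.997)(0.292)/((0.08206)(287)) = 22.483/23.551 = 0.9547

Z ≈ 0.9547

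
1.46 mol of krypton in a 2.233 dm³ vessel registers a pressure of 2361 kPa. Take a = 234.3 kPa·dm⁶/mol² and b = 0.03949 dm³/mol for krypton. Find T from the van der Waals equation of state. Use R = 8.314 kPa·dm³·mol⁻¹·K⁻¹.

T ≈ 441.1 K

T = (P + a n²/V²)(V − nb)/(nR)
P + a n²/V² = 2361 + (234.3)(1.46)²/(2.233)² = 2461.2 kPa
V − nb = 2.233 − (1.46)(0.03949) = 2.1753 dm³
T = (2461.2)(2.1753)/((1.46)(8.314)) = 441.1 K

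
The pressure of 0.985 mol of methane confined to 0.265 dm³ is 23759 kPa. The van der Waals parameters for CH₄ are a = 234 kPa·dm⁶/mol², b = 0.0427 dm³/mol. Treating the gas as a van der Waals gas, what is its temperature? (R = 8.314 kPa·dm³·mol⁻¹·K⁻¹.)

T ≈ 734.8 K

T = (P + a n²/V²)(V − nb)/(nR)
P + a n²/V² = 23759 + (234)(0.985)²/(0.265)² = 26992 kPa
V − nb = 0.265 − (0.985)(0.0427) = 0.22294 dm³
T = (26992)(0.22294)/((0.985)(8.314)) = 734.8 K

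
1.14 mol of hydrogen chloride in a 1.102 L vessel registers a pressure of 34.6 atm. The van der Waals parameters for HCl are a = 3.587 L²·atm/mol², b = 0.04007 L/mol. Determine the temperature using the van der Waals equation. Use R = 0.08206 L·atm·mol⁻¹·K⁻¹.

T ≈ 434.0 K

T = (P + a n²/V²)(V − nb)/(nR)
P + a n²/V² = 34.6 + (3.587)(1.14)²/(1.102)² = 38.439 atm
V − nb = 1.102 − (1.14)(0.04007) = 1.0563 L
T = (38.439)(1.0563)/((1.14)(0.08206)) = 434.0 K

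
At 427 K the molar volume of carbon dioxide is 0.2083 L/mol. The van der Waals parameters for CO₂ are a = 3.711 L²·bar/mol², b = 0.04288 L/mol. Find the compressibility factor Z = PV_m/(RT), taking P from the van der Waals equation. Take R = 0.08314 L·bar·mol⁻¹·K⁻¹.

Z ≈ 0.7574

P = RT/(V_m − b) − a/V_m² = (0.08314)(427)/(0.2083 − 0.04288) − 3.711/(0.2083)²
  = 35.501/0.16542 − 85.529 = 214.61 − 85.529 = 129.08 bar
Z = PV_m/(RT) = (129.08)(0.2083)/((0.08314)(427)) = 26.887/35.501 = 0.7574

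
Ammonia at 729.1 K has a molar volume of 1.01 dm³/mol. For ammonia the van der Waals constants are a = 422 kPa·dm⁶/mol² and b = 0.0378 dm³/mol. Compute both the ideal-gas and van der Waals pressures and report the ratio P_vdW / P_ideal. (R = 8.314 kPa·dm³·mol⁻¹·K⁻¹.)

Ideal: P_ideal = RT/V_m = (8.314)(729.1)/1.01 = 6001.72 kPa
vdW: P = RT/(V_m − b) − a/V_m² = 6061.74/0.972200 − 422/1.02010 = 6235.08 − 413.685 = 5821.40 kPa
Ratio = 5821.40/6001.72 = 0.9700

P_vdW / P_ideal ≈ 0.9700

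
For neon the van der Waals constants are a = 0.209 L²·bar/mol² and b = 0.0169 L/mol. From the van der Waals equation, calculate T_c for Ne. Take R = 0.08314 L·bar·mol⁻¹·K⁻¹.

For a van der Waals gas, T_c = 8a/(27Rb).
T_c = 8×0.209/(27×0.08314×0.0169) = 1.6720/0.037937 = 44.07 K

T_c ≈ 44.07 K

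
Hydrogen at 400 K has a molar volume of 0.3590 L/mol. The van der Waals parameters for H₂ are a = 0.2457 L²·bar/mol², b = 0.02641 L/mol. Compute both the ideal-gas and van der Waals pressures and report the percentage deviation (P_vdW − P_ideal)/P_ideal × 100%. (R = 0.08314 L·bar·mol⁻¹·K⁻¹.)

Ideal: P_ideal = RT/V_m = (0.08314)(400)/0.3590 = 92.6351 bar
vdW: P = RT/(V_m − b) − a/V_m² = 33.2560/0.332590 − 0.2457/0.128881 = 99.9910 − 1.90641 = 98.0846 bar
% deviation = (98.0846 − 92.6351)/92.6351 × 100% = 5.88%

5.88 %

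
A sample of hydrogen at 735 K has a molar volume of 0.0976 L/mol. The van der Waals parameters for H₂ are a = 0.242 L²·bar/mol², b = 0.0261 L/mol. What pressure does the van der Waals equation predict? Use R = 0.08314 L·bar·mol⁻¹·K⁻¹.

P ≈ 829.3 bar

P = RT/(V_m − b) − a/V_m²
RT/(V_m − b) = (0.08314)(735)/(0.0976 − 0.0261) = 61.108/0.071500 = 854.66 bar
a/V_m² = 0.242/(0.0976)² = 25.405 bar
P = 854.66 − 25.405 = 829.3 bar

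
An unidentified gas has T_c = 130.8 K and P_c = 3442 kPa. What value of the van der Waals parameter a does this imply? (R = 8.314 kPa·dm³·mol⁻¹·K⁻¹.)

a ≈ 144.9 kPa·dm⁶/mol²

From T_c = 8a/(27Rb) and P_c = a/(27b²): a = 27 R² T_c²/(64 P_c).
a = 27×(8.314)²×(130.8)²/(64×3442) = 31930027/220288 = 144.9 kPa·dm⁶/mol²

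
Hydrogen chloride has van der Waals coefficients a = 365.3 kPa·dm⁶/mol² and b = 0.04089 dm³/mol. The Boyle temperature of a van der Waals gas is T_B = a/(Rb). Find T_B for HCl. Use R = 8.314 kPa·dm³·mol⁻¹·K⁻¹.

T_B ≈ 1075 K

For a van der Waals gas the second virial coefficient B₂ = b − a/(RT) vanishes at T_B = a/(Rb).
T_B = 365.3/(8.314×0.04089) = 365.3/0.33996 = 1075 K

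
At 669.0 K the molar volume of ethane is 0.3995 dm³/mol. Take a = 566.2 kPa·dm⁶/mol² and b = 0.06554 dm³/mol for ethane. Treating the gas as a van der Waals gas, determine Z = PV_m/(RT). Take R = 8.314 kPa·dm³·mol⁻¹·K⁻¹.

Z ≈ 0.9414

P = RT/(V_m − b) − a/V_m² = (8.314)(669.0)/(0.3995 − 0.06554) − 566.2/(0.3995)²
  = 5562.1/0.33396 − 3547.6 = 16655 − 3547.6 = 13107 kPa
Z = PV_m/(RT) = (13107)(0.3995)/((8.314)(669.0)) = 5236.2/5562.1 = 0.9414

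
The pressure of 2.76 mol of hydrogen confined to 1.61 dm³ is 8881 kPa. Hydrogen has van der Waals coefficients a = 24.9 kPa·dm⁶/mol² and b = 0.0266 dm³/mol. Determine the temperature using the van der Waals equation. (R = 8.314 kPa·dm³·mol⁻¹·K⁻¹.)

T = (P + a n²/V²)(V − nb)/(nR)
P + a n²/V² = 8881 + (24.9)(2.76)²/(1.61)² = 8954.2 kPa
V − nb = 1.61 − (2.76)(0.0266) = 1.5366 dm³
T = (8954.2)(1.5366)/((2.76)(8.314)) = 599.6 K

T ≈ 599.6 K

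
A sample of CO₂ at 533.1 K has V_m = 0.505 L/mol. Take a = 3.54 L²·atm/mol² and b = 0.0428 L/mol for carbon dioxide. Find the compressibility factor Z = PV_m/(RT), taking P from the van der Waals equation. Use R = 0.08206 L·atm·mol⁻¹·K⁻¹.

P = RT/(V_m − b) − a/V_m² = (0.08206)(533.1)/(0.505 − 0.0428) − 3.54/(0.505)²
  = 43.746/0.46220 − 13.881 = 94.647 − 13.881 = 80.766 atm
Z = PV_m/(RT) = (80.766)(0.505)/((0.08206)(533.1)) = 40.787/43.746 = 0.9324

Z ≈ 0.9324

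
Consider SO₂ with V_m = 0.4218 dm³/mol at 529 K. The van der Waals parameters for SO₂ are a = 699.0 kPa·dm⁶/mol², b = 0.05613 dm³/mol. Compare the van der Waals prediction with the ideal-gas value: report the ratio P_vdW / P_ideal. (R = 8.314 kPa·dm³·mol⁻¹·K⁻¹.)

P_vdW / P_ideal ≈ 0.7767

Ideal: P_ideal = RT/V_m = (8.314)(529)/0.4218 = 10427.0 kPa
vdW: P = RT/(V_m − b) − a/V_m² = 4398.11/0.365670 − 699.0/0.177915 = 12027.5 − 3928.84 = 8098.7 kPa
Ratio = 8098.7/10427.0 = 0.7767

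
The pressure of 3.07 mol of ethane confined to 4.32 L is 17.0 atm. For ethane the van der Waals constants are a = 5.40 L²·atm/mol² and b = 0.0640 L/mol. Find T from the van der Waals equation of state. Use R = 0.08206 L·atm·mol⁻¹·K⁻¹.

T ≈ 322.9 K

T = (P + a n²/V²)(V − nb)/(nR)
P + a n²/V² = 17.0 + (5.40)(3.07)²/(4.32)² = 19.727 atm
V − nb = 4.32 − (3.07)(0.0640) = 4.1235 L
T = (19.727)(4.1235)/((3.07)(0.08206)) = 322.9 K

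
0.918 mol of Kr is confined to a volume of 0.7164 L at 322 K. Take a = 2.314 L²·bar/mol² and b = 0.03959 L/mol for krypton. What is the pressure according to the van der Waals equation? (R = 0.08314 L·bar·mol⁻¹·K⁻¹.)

P = nRT/(V − nb) − a n²/V²
nRT/(V − nb) = (0.918)(0.08314)(322)/(0.7164 − 0.918×0.03959) = 24.576/0.68006 = 36.138 bar
a n²/V² = (2.314)(0.918)²/(0.7164)² = 3.7996 bar
P = 36.138 − 3.7996 = 32.34 bar

P ≈ 32.34 bar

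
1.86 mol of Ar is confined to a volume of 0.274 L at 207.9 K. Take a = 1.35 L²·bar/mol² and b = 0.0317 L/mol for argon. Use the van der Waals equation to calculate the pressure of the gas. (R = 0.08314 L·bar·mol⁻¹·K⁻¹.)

P = nRT/(V − nb) − a n²/V²
nRT/(V − nb) = (1.86)(0.08314)(207.9)/(0.274 − 1.86×0.0317) = 32.150/0.21504 = 149.51 bar
a n²/V² = (1.35)(1.86)²/(0.274)² = 62.210 bar
P = 149.51 − 62.210 = 87.30 bar

P ≈ 87.30 bar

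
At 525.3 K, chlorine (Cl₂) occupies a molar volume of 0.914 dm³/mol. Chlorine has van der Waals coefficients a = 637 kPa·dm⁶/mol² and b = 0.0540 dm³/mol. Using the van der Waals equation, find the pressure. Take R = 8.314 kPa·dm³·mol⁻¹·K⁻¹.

P ≈ 4316 kPa

P = RT/(V_m − b) − a/V_m²
RT/(V_m − b) = (8.314)(525.3)/(0.914 − 0.0540) = 4367.3/0.86000 = 5078.3 kPa
a/V_m² = 637/(0.914)² = 762.51 kPa
P = 5078.3 − 762.51 = 4316 kPa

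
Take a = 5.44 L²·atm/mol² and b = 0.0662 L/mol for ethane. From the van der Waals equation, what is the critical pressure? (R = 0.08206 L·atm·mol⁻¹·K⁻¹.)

P_c ≈ 45.97 atm

For a van der Waals gas, P_c = a/(27b²).
P_c = 5.44/(27×(0.0662)²) = 5.44/0.11833 = 45.97 atm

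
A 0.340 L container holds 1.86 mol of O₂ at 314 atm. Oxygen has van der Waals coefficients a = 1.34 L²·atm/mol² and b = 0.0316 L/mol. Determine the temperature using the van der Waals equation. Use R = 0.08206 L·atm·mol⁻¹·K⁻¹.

T ≈ 652.4 K

T = (P + a n²/V²)(V − nb)/(nR)
P + a n²/V² = 314 + (1.34)(1.86)²/(0.340)² = 354.10 atm
V − nb = 0.340 − (1.86)(0.0316) = 0.28122 L
T = (354.10)(0.28122)/((1.86)(0.08206)) = 652.4 K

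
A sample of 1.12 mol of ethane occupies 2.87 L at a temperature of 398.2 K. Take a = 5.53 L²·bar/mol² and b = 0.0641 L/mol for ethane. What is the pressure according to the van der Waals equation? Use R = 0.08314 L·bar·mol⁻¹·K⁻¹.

P = nRT/(V − nb) − a n²/V²
nRT/(V − nb) = (1.12)(0.08314)(398.2)/(2.87 − 1.12×0.0641) = 37.079/2.7982 = 13.251 bar
a n²/V² = (5.53)(1.12)²/(2.87)² = 0.84217 bar
P = 13.251 − 0.84217 = 12.41 bar

P ≈ 12.41 bar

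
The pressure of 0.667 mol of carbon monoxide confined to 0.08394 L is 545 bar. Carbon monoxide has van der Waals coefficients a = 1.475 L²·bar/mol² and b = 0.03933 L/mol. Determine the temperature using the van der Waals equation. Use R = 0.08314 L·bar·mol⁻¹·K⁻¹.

T ≈ 664.1 K

T = (P + a n²/V²)(V − nb)/(nR)
P + a n²/V² = 545 + (1.475)(0.667)²/(0.08394)² = 638.13 bar
V − nb = 0.08394 − (0.667)(0.03933) = 0.057707 L
T = (638.13)(0.057707)/((0.667)(0.08314)) = 664.1 K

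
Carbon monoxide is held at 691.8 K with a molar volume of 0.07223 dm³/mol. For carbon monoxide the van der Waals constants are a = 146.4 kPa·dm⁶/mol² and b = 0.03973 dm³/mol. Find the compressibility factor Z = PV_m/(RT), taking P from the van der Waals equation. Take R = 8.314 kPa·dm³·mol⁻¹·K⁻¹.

P = RT/(V_m − b) − a/V_m² = (8.314)(691.8)/(0.07223 − 0.03973) − 146.4/(0.07223)²
  = 5751.6/0.032500 − 28061 = 176972 − 28061 = 148911 kPa
Z = PV_m/(RT) = (148911)(0.07223)/((8.314)(691.8)) = 10756/5751.6 = 1.870

Z ≈ 1.870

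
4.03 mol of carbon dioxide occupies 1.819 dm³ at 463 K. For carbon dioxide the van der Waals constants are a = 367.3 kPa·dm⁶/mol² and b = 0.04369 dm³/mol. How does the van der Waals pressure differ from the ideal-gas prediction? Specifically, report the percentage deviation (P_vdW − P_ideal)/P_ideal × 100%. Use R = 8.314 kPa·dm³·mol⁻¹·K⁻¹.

-10.42 %

Ideal: P_ideal = nRT/V = (4.03)(8.314)(463)/1.819 = 8528.32 kPa
vdW: P = nRT/(V − nb) − a n²/V² = 15513.0/1.64293 − 5965.28/3.30876 = 9442.28 − 1802.87 = 7639.41 kPa
% deviation = (7639.41 − 8528.32)/8528.32 × 100% = -10.42%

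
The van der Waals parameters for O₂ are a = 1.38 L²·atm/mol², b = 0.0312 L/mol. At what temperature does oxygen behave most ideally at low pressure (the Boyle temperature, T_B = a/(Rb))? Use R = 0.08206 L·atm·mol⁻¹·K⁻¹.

T_B ≈ 539.0 K

For a van der Waals gas the second virial coefficient B₂ = b − a/(RT) vanishes at T_B = a/(Rb).
T_B = 1.38/(0.08206×0.0312) = 1.38/0.0025603 = 539.0 K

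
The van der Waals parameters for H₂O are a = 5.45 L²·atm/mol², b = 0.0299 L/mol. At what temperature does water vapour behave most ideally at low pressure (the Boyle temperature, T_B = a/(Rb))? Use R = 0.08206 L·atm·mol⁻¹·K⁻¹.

T_B ≈ 2221 K

For a van der Waals gas the second virial coefficient B₂ = b − a/(RT) vanishes at T_B = a/(Rb).
T_B = 5.45/(0.08206×0.0299) = 5.45/0.0024536 = 2221 K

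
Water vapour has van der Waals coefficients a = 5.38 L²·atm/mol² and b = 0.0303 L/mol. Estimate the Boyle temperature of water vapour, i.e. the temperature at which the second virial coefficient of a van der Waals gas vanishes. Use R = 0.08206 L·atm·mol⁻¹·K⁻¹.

For a van der Waals gas the second virial coefficient B₂ = b − a/(RT) vanishes at T_B = a/(Rb).
T_B = 5.38/(0.08206×0.0303) = 5.38/0.0024864 = 2164 K

T_B ≈ 2164 K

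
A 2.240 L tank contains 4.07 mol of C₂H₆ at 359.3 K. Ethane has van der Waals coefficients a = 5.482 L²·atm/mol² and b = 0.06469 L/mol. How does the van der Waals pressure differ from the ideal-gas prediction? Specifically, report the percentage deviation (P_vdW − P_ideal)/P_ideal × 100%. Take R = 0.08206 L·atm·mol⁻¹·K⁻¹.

-20.46 %

Ideal: P_ideal = nRT/V = (4.07)(0.08206)(359.3)/2.240 = 53.5717 atm
vdW: P = nRT/(V − nb) − a n²/V² = 120.001/1.97671 − 90.8088/5.01760 = 60.7074 − 18.0981 = 42.6093 atm
% deviation = (42.6093 − 53.5717)/53.5717 × 100% = -20.46%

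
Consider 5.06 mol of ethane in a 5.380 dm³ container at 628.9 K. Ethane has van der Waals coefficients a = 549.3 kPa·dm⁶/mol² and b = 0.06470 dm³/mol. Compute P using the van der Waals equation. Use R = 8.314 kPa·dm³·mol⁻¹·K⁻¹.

P ≈ 4750 kPa

P = nRT/(V − nb) − a n²/V²
nRT/(V − nb) = (5.06)(8.314)(628.9)/(5.380 − 5.06×0.06470) = 26457/5.0526 = 5236.3 kPa
a n²/V² = (549.3)(5.06)²/(5.380)² = 485.90 kPa
P = 5236.3 − 485.90 = 4750 kPa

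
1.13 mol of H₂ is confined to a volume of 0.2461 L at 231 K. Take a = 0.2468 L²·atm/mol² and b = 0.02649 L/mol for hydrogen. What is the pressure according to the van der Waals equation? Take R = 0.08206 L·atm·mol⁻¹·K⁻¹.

P ≈ 93.89 atm

P = nRT/(V − nb) − a n²/V²
nRT/(V − nb) = (1.13)(0.08206)(231)/(0.2461 − 1.13×0.02649) = 21.420/0.21617 = 99.089 atm
a n²/V² = (0.2468)(1.13)²/(0.2461)² = 5.2033 atm
P = 99.089 − 5.2033 = 93.89 atm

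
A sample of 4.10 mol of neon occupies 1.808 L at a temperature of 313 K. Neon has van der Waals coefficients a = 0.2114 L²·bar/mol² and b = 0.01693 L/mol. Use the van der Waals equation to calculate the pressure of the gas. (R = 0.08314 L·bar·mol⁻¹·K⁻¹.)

P = nRT/(V − nb) − a n²/V²
nRT/(V − nb) = (4.10)(0.08314)(313)/(1.808 − 4.10×0.01693) = 106.69/1.7386 = 61.365 bar
a n²/V² = (0.2114)(4.10)²/(1.808)² = 1.0871 bar
P = 61.365 − 1.0871 = 60.28 bar

P ≈ 60.28 bar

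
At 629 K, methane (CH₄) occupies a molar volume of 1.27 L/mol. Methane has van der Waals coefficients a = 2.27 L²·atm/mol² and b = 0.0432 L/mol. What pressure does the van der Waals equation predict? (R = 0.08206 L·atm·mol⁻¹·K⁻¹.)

P ≈ 40.67 atm

P = RT/(V_m − b) − a/V_m²
RT/(V_m − b) = (0.08206)(629)/(1.27 − 0.0432) = 51.616/1.2268 = 42.074 atm
a/V_m² = 2.27/(1.27)² = 1.4074 atm
P = 42.074 − 1.4074 = 40.67 atm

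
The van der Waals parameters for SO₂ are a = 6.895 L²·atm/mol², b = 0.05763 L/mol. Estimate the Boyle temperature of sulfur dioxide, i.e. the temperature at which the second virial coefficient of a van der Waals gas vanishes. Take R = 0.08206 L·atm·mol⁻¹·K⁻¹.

T_B ≈ 1458 K

For a van der Waals gas the second virial coefficient B₂ = b − a/(RT) vanishes at T_B = a/(Rb).
T_B = 6.895/(0.08206×0.05763) = 6.895/0.0047291 = 1458 K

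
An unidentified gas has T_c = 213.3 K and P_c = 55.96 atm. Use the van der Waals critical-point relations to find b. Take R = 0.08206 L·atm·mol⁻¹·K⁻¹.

b ≈ 0.03910 L/mol

From T_c = 8a/(27Rb) and P_c = a/(27b²): b = R T_c/(8 P_c).
b = (0.08206)(213.3)/(8×55.96) = 17.503/447.68 = 0.03910 L/mol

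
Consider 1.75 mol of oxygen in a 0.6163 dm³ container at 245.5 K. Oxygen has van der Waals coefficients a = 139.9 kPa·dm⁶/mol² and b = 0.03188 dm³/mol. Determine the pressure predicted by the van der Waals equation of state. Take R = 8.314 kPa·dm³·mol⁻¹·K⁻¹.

P ≈ 5245 kPa

P = nRT/(V − nb) − a n²/V²
nRT/(V − nb) = (1.75)(8.314)(245.5)/(0.6163 − 1.75×0.03188) = 3571.9/0.56051 = 6372.6 kPa
a n²/V² = (139.9)(1.75)²/(0.6163)² = 1128.0 kPa
P = 6372.6 − 1128.0 = 5245 kPa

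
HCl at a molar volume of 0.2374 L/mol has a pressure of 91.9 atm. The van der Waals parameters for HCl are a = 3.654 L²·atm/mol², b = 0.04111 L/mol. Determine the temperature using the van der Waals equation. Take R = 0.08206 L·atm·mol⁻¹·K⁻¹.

T = (P + a/V_m²)(V_m − b)/R
P + a/V_m² = 91.9 + 3.654/(0.2374)² = 156.73 atm
V_m − b = 0.2374 − 0.04111 = 0.19629 L/mol
T = (156.73)(0.19629)/0.08206 = 374.9 K

T ≈ 374.9 K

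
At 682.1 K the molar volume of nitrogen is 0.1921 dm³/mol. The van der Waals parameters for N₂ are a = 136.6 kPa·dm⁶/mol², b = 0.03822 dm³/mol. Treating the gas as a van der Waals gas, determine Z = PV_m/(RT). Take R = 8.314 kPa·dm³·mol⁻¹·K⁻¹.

Z ≈ 1.123

P = RT/(V_m − b) − a/V_m² = (8.314)(682.1)/(0.1921 − 0.03822) − 136.6/(0.1921)²
  = 5671.0/0.15388 − 3701.7 = 36853 − 3701.7 = 33151 kPa
Z = PV_m/(RT) = (33151)(0.1921)/((8.314)(682.1)) = 6368.3/5671.0 = 1.123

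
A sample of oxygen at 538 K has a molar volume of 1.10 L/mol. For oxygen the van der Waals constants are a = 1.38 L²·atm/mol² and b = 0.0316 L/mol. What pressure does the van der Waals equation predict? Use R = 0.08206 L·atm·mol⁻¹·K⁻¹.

P = RT/(V_m − b) − a/V_m²
RT/(V_m − b) = (0.08206)(538)/(1.10 − 0.0316) = 44.148/1.0684 = 41.322 atm
a/V_m² = 1.38/(1.10)² = 1.1405 atm
P = 41.322 − 1.1405 = 40.18 atm

P ≈ 40.18 atm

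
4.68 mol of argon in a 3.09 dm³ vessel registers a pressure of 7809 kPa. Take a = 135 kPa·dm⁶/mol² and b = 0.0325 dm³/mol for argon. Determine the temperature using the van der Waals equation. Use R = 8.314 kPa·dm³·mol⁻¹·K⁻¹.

T = (P + a n²/V²)(V − nb)/(nR)
P + a n²/V² = 7809 + (135)(4.68)²/(3.09)² = 8118.7 kPa
V − nb = 3.09 − (4.68)(0.0325) = 2.9379 dm³
T = (8118.7)(2.9379)/((4.68)(8.314)) = 613.0 K

T ≈ 613.0 K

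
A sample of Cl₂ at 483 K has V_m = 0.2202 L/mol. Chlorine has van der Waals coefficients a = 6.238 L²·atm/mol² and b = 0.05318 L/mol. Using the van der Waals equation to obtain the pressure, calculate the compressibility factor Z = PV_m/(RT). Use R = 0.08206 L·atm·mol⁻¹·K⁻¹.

Z ≈ 0.6037

P = RT/(V_m − b) − a/V_m² = (0.08206)(483)/(0.2202 − 0.05318) − 6.238/(0.2202)²
  = 39.635/0.16702 − 128.65 = 237.31 − 128.65 = 108.66 atm
Z = PV_m/(RT) = (108.66)(0.2202)/((0.08206)(483)) = 23.927/39.635 = 0.6037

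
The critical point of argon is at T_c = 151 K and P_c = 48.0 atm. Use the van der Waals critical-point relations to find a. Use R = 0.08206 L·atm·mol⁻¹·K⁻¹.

From T_c = 8a/(27Rb) and P_c = a/(27b²): a = 27 R² T_c²/(64 P_c).
a = 27×(0.08206)²×(151)²/(64×48.0) = 4145.5/3072.0 = 1.349 L²·atm/mol²

a ≈ 1.349 L²·atm/mol²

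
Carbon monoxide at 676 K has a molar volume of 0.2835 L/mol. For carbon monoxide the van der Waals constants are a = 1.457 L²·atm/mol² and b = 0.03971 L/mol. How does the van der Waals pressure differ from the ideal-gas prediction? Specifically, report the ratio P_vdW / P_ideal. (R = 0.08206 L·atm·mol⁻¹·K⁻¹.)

P_vdW / P_ideal ≈ 1.070

Ideal: P_ideal = RT/V_m = (0.08206)(676)/0.2835 = 195.670 atm
vdW: P = RT/(V_m − b) − a/V_m² = 55.4726/0.243790 − 1.457/0.0803723 = 227.543 − 18.1281 = 209.415 atm
Ratio = 209.415/195.670 = 1.070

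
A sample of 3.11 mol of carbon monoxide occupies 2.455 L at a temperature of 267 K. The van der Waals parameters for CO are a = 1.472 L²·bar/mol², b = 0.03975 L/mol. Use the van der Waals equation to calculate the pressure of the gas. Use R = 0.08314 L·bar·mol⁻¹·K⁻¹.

P ≈ 27.25 bar

P = nRT/(V − nb) − a n²/V²
nRT/(V − nb) = (3.11)(0.08314)(267)/(2.455 − 3.11×0.03975) = 69.037/2.3314 = 29.612 bar
a n²/V² = (1.472)(3.11)²/(2.455)² = 2.3622 bar
P = 29.612 − 2.3622 = 27.25 bar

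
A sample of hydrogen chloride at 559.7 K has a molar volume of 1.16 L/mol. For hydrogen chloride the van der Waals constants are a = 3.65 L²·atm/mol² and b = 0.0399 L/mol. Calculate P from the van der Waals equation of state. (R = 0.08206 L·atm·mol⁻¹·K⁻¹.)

P ≈ 38.29 atm

P = RT/(V_m − b) − a/V_m²
RT/(V_m − b) = (0.08206)(559.7)/(1.16 − 0.0399) = 45.929/1.1201 = 41.004 atm
a/V_m² = 3.65/(1.16)² = 2.7125 atm
P = 41.004 − 2.7125 = 38.29 atm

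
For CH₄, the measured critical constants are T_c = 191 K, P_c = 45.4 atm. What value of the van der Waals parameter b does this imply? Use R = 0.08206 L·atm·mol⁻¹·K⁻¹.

From T_c = 8a/(27Rb) and P_c = a/(27b²): b = R T_c/(8 P_c).
b = (0.08206)(191)/(8×45.4) = 15.673/363.20 = 0.04315 L/mol

b ≈ 0.04315 L/mol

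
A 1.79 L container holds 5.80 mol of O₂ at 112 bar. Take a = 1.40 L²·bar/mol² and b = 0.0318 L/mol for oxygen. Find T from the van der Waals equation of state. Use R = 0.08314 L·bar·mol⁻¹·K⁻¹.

T = (P + a n²/V²)(V − nb)/(nR)
P + a n²/V² = 112 + (1.40)(5.80)²/(1.79)² = 126.70 bar
V − nb = 1.79 − (5.80)(0.0318) = 1.6056 L
T = (126.70)(1.6056)/((5.80)(0.08314)) = 421.9 K

T ≈ 421.9 K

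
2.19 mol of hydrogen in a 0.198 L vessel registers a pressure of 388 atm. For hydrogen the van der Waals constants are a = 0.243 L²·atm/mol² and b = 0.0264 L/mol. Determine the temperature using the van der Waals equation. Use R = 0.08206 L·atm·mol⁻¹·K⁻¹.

T = (P + a n²/V²)(V − nb)/(nR)
P + a n²/V² = 388 + (0.243)(2.19)²/(0.198)² = 417.73 atm
V − nb = 0.198 − (2.19)(0.0264) = 0.14018 L
T = (417.73)(0.14018)/((2.19)(0.08206)) = 325.8 K

T ≈ 325.8 K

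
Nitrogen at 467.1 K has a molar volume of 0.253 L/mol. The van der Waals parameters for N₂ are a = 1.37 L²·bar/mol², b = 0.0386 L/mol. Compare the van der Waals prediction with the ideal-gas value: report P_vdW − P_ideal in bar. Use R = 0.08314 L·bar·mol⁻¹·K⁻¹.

Ideal: P_ideal = RT/V_m = (0.08314)(467.1)/0.253 = 153.497 bar
vdW: P = RT/(V_m − b) − a/V_m² = 38.8347/0.214400 − 1.37/0.0640090 = 181.132 − 21.4032 = 159.729 bar
ΔP = 159.729 − 153.497 = 6.23 bar

ΔP ≈ 6.23 bar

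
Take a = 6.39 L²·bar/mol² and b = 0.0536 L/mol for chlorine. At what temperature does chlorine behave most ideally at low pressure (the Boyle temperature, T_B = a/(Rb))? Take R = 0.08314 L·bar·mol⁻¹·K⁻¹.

T_B ≈ 1434 K

For a van der Waals gas the second virial coefficient B₂ = b − a/(RT) vanishes at T_B = a/(Rb).
T_B = 6.39/(0.08314×0.0536) = 6.39/0.0044563 = 1434 K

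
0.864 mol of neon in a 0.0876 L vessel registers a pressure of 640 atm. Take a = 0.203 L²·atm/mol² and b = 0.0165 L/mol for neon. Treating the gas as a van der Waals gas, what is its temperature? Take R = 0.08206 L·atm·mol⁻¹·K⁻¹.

T = (P + a n²/V²)(V − nb)/(nR)
P + a n²/V² = 640 + (0.203)(0.864)²/(0.0876)² = 659.75 atm
V − nb = 0.0876 − (0.864)(0.0165) = 0.073344 L
T = (659.75)(0.073344)/((0.864)(0.08206)) = 682.5 K

T ≈ 682.5 K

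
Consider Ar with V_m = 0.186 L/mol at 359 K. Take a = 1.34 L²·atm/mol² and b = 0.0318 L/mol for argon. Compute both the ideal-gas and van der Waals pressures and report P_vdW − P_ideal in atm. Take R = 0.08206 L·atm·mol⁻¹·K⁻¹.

ΔP ≈ -6.07 atm

Ideal: P_ideal = RT/V_m = (0.08206)(359)/0.186 = 158.385 atm
vdW: P = RT/(V_m − b) − a/V_m² = 29.4595/0.154200 − 1.34/0.0345960 = 191.047 − 38.7328 = 152.314 atm
ΔP = 152.314 − 158.385 = -6.07 atm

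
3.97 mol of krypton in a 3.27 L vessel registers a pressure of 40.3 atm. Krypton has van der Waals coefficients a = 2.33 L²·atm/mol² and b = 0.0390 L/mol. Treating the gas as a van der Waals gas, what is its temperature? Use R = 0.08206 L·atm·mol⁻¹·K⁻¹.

T = (P + a n²/V²)(V − nb)/(nR)
P + a n²/V² = 40.3 + (2.33)(3.97)²/(3.27)² = 43.734 atm
V − nb = 3.27 − (3.97)(0.0390) = 3.1152 L
T = (43.734)(3.1152)/((3.97)(0.08206)) = 418.2 K

T ≈ 418.2 K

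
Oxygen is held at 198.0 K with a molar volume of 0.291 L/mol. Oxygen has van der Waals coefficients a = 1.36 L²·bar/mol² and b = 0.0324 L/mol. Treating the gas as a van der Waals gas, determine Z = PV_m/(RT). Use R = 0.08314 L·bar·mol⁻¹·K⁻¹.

P = RT/(V_m − b) − a/V_m² = (0.08314)(198.0)/(0.291 − 0.0324) − 1.36/(0.291)²
  = 16.462/0.25860 − 16.060 = 63.658 − 16.060 = 47.598 bar
Z = PV_m/(RT) = (47.598)(0.291)/((0.08314)(198.0)) = 13.851/16.462 = 0.8414

Z ≈ 0.8414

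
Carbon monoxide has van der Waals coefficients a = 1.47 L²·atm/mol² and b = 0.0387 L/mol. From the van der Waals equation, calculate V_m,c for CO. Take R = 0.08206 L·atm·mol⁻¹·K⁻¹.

For a van der Waals gas, V_m,c = 3b.
V_m,c = 3×0.0387 = 0.1161 L/mol

V_m,c ≈ 0.1161 L/mol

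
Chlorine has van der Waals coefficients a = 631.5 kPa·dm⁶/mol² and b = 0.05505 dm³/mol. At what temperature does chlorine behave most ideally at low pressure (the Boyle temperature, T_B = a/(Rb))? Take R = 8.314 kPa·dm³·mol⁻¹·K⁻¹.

T_B ≈ 1380 K

For a van der Waals gas the second virial coefficient B₂ = b − a/(RT) vanishes at T_B = a/(Rb).
T_B = 631.5/(8.314×0.05505) = 631.5/0.45769 = 1380 K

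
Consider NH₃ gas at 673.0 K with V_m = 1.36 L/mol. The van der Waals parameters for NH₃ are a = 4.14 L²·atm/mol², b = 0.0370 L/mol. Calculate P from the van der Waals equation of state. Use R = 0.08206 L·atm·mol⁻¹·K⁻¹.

P = RT/(V_m − b) − a/V_m²
RT/(V_m − b) = (0.08206)(673.0)/(1.36 − 0.0370) = 55.226/1.3230 = 41.743 atm
a/V_m² = 4.14/(1.36)² = 2.2383 atm
P = 41.743 − 2.2383 = 39.50 atm

P ≈ 39.50 atm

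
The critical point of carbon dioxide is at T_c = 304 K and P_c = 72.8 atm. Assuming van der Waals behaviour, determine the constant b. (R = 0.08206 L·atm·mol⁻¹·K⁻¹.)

b ≈ 0.04283 L/mol

From T_c = 8a/(27Rb) and P_c = a/(27b²): b = R T_c/(8 P_c).
b = (0.08206)(304)/(8×72.8) = 24.946/582.40 = 0.04283 L/mol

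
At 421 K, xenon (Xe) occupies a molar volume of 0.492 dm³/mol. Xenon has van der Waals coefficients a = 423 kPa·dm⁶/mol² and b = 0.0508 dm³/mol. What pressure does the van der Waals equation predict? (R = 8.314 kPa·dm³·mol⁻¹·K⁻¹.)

P = RT/(V_m − b) − a/V_m²
RT/(V_m − b) = (8.314)(421)/(0.492 − 0.0508) = 3500.2/0.44120 = 7933.4 kPa
a/V_m² = 423/(0.492)² = 1747.5 kPa
P = 7933.4 − 1747.5 = 6186 kPa

P ≈ 6186 kPa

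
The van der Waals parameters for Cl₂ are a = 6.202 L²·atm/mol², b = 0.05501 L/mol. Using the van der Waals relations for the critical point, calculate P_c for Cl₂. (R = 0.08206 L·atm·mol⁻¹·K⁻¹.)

P_c ≈ 75.91 atm

For a van der Waals gas, P_c = a/(27b²).
P_c = 6.202/(27×(0.05501)²) = 6.202/0.081705 = 75.91 atm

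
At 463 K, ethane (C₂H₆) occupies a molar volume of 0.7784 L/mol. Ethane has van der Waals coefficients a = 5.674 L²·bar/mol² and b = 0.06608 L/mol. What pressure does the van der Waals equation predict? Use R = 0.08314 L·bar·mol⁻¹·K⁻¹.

P ≈ 44.68 bar

P = RT/(V_m − b) − a/V_m²
RT/(V_m − b) = (0.08314)(463)/(0.7784 − 0.06608) = 38.494/0.71232 = 54.040 bar
a/V_m² = 5.674/(0.7784)² = 9.3645 bar
P = 54.040 − 9.3645 = 44.68 bar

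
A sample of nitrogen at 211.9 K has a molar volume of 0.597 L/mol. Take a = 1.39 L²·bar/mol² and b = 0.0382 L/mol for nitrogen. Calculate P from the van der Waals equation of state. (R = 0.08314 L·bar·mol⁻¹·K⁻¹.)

P ≈ 27.63 bar

P = RT/(V_m − b) − a/V_m²
RT/(V_m − b) = (0.08314)(211.9)/(0.597 − 0.0382) = 17.617/0.55880 = 31.526 bar
a/V_m² = 1.39/(0.597)² = 3.9000 bar
P = 31.526 − 3.9000 = 27.63 bar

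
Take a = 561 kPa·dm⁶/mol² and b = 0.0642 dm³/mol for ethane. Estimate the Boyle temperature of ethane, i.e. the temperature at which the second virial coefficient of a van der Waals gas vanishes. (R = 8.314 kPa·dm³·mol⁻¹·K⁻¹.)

For a van der Waals gas the second virial coefficient B₂ = b − a/(RT) vanishes at T_B = a/(Rb).
T_B = 561/(8.314×0.0642) = 561/0.53376 = 1051 K

T_B ≈ 1051 K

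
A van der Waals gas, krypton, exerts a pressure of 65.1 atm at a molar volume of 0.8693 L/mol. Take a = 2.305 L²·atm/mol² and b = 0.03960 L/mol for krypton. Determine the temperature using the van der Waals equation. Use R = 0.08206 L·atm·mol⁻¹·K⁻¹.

T ≈ 689.1 K

T = (P + a/V_m²)(V_m − b)/R
P + a/V_m² = 65.1 + 2.305/(0.8693)² = 68.150 atm
V_m − b = 0.8693 − 0.03960 = 0.82970 L/mol
T = (68.150)(0.82970)/0.08206 = 689.1 K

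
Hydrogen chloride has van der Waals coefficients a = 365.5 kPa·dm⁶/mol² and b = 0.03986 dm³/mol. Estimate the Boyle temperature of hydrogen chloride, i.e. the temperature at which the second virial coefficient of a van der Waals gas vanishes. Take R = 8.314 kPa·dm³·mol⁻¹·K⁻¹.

For a van der Waals gas the second virial coefficient B₂ = b − a/(RT) vanishes at T_B = a/(Rb).
T_B = 365.5/(8.314×0.03986) = 365.5/0.33140 = 1103 K

T_B ≈ 1103 K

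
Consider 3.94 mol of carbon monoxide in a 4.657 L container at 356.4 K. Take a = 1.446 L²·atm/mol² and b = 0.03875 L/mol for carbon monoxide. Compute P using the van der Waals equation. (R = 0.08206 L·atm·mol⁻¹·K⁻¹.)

P ≈ 24.55 atm

P = nRT/(V − nb) − a n²/V²
nRT/(V − nb) = (3.94)(0.08206)(356.4)/(4.657 − 3.94×0.03875) = 115.23/4.5043 = 25.582 atm
a n²/V² = (1.446)(3.94)²/(4.657)² = 1.0350 atm
P = 25.582 − 1.0350 = 24.55 atm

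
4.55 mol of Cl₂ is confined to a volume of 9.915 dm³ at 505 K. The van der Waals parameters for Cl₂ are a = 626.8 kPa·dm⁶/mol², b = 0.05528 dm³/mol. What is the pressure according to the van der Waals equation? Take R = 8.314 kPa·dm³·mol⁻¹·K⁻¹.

P = nRT/(V − nb) − a n²/V²
nRT/(V − nb) = (4.55)(8.314)(505)/(9.915 − 4.55×0.05528) = 19103/9.6635 = 1976.8 kPa
a n²/V² = (626.8)(4.55)²/(9.915)² = 132.00 kPa
P = 1976.8 − 132.00 = 1845 kPa

P ≈ 1845 kPa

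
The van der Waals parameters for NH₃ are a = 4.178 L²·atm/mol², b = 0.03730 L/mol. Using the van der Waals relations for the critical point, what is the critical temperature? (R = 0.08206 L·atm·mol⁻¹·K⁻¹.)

T_c ≈ 404.4 K

For a van der Waals gas, T_c = 8a/(27Rb).
T_c = 8×4.178/(27×0.08206×0.03730) = 33.424/0.082643 = 404.4 K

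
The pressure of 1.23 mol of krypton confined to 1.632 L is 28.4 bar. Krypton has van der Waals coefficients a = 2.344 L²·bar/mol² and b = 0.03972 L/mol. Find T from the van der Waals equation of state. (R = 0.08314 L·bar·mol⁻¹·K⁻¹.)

T = (P + a n²/V²)(V − nb)/(nR)
P + a n²/V² = 28.4 + (2.344)(1.23)²/(1.632)² = 29.731 bar
V − nb = 1.632 − (1.23)(0.03972) = 1.5831 L
T = (29.731)(1.5831)/((1.23)(0.08314)) = 460.3 K

T ≈ 460.3 K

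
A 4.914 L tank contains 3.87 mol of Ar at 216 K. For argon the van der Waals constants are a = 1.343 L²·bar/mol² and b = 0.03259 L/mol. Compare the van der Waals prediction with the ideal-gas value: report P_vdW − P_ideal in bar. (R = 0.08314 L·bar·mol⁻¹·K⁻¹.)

Ideal: P_ideal = nRT/V = (3.87)(0.08314)(216)/4.914 = 14.1429 bar
vdW: P = nRT/(V − nb) − a n²/V² = 69.4984/4.78788 − 20.1140/24.1474 = 14.5155 − 0.832968 = 13.6825 bar
ΔP = 13.6825 − 14.1429 = -0.460 bar

ΔP ≈ -0.460 bar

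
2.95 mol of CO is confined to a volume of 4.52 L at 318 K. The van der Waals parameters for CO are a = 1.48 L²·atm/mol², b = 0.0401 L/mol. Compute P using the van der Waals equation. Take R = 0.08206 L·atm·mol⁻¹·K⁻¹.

P ≈ 16.86 atm

P = nRT/(V − nb) − a n²/V²
nRT/(V − nb) = (2.95)(0.08206)(318)/(4.52 − 2.95×0.0401) = 76.980/4.4017 = 17.489 atm
a n²/V² = (1.48)(2.95)²/(4.52)² = 0.63042 atm
P = 17.489 − 0.63042 = 16.86 atm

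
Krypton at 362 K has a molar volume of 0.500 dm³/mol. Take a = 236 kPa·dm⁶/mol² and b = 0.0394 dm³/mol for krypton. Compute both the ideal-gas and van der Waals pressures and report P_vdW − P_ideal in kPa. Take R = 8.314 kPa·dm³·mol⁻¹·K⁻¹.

ΔP ≈ -429.1 kPa

Ideal: P_ideal = RT/V_m = (8.314)(362)/0.500 = 6019.34 kPa
vdW: P = RT/(V_m − b) − a/V_m² = 3009.67/0.460600 − 236/0.250000 = 6534.24 − 944.000 = 5590.24 kPa
ΔP = 5590.24 − 6019.34 = -429.1 kPa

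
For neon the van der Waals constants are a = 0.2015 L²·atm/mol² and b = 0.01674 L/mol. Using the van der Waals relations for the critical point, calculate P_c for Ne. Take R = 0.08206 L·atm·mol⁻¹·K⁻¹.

For a van der Waals gas, P_c = a/(27b²).
P_c = 0.2015/(27×(0.01674)²) = 0.2015/0.0075661 = 26.63 atm

P_c ≈ 26.63 atm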